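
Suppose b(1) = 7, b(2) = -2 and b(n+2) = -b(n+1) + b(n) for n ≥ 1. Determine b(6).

-31

b(3) = -(-2) + 7 = 9
b(4) = -9 + (-2) = -11
b(5) = -(-11) + 9 = 20
b(6) = -20 + (-11) = -31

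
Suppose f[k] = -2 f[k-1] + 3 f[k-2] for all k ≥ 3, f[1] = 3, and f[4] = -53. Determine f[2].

Let f[2] = y.
f[3] = 9 - 2y
f[4] = -18 + 7y
So -18 + 7y = -53, giving y = -5.

-5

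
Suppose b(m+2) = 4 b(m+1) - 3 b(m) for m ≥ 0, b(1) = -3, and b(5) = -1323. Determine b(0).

8

Let b(0) = y.
b(2) = -12 - 3y
b(3) = -39 - 12y
b(4) = -120 - 39y
b(5) = -363 - 120y
So -363 - 120y = -1323, giving y = 8.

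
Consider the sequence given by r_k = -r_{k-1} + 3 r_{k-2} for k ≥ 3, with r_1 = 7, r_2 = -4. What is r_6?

r_3 = -(-4) + 3*7 = 25
r_4 = -25 + 3*(-4) = -37
r_5 = -(-37) + 3*25 = 112
r_6 = -112 + 3*(-37) = -223

-223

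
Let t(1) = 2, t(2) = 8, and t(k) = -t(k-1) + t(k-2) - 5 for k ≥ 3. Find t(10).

t(3) = -8 + 2 - 5 = -11
t(4) = -(-11) + 8 - 5 = 14
t(5) = -14 + (-11) - 5 = -30
t(6) = -(-30) + 14 - 5 = 39
t(7) = -39 + (-30) - 5 = -74
t(8) = -(-74) + 39 - 5 = 108
t(9) = -108 + (-74) - 5 = -187
t(10) = -(-187) + 108 - 5 = 290

290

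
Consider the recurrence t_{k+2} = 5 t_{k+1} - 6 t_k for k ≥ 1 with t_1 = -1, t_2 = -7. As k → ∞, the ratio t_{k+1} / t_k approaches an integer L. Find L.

3

The characteristic equation is r^2 - 5r + 6 = 0, which factors as (r - 3)(r - 2) = 0.
So the roots are 3 and 2. Since |3| > |2| and the coefficient of 3^k is non-zero, the ratio tends to 3.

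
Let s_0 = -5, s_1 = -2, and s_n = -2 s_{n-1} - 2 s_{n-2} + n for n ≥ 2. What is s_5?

s_2 = -2·(-2) - 2·(-5) + 2 = 16
s_3 = -2·16 - 2·(-2) + 3 = -25
s_4 = -2·(-25) - 2·16 + 4 = 22
s_5 = -2·22 - 2·(-25) + 5 = 11

11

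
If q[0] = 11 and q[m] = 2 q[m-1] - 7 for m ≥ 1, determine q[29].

The fixed point is -7/(1 - 2) = 7, so q[m] - 7 = 2(q[m-1] - 7).
Hence q[m] = 4·2^m + 7.
q[29] = 4·2^{29} + 7 = 4·536870912 + 7 = 2147483655.

2147483655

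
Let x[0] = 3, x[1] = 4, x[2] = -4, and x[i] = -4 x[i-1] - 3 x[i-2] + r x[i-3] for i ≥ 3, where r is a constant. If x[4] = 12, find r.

x[3] = 4 + 3r
x[4] = -4 - 8r
So -4 - 8r = 12, giving r = -2.

-2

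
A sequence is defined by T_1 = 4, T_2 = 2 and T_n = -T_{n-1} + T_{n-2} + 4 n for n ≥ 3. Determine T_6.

T_3 = -2 + 4 + 12 = 14
T_4 = -14 + 2 + 16 = 4
T_5 = -4 + 14 + 20 = 30
T_6 = -30 + 4 + 24 = -2

-2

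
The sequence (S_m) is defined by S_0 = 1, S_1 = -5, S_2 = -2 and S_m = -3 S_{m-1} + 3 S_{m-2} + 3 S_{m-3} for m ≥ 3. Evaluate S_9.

-1269

S_3 = -3(-2) + 3(-5) + 3(1) = -6
S_4 = -3(-6) + 3(-2) + 3(-5) = -3
S_5 = -3(-3) + 3(-6) + 3(-2) = -15
S_6 = -3(-15) + 3(-3) + 3(-6) = 18
S_7 = -3(18) + 3(-15) + 3(-3) = -108
S_8 = -3(-108) + 3(18) + 3(-15) = 333
S_9 = -3(333) + 3(-108) + 3(18) = -1269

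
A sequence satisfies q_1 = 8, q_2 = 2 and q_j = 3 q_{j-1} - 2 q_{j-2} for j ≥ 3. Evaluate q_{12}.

-12274

q_3 = 3(2) - 2(8) = -10
q_4 = 3(-10) - 2(2) = -34
q_5 = 3(-34) - 2(-10) = -82
q_6 = 3(-82) - 2(-34) = -178
q_7 = 3(-178) - 2(-82) = -370
q_8 = 3(-370) - 2(-178) = -754
q_9 = 3(-754) - 2(-370) = -1522
q_{10} = 3(-1522) - 2(-754) = -3058
q_{11} = 3(-3058) - 2(-1522) = -6130
q_{12} = 3(-6130) - 2(-3058) = -12274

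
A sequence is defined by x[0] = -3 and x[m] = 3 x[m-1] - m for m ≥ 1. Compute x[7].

-8197

x[1] = 3*(-3) - 1 = -10
x[2] = 3*(-10) - 2 = -32
x[3] = 3*(-32) - 3 = -99
x[4] = 3*(-99) - 4 = -301
x[5] = 3*(-301) - 5 = -908
x[6] = 3*(-908) - 6 = -2730
x[7] = 3*(-2730) - 7 = -8197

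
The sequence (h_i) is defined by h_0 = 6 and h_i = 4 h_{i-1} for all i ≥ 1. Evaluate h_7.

h_1 = 4·6 = 24
h_2 = 4·24 = 96
h_3 = 4·96 = 384
h_4 = 4·384 = 1536
h_5 = 4·1536 = 6144
h_6 = 4·6144 = 24576
h_7 = 4·24576 = 98304

98304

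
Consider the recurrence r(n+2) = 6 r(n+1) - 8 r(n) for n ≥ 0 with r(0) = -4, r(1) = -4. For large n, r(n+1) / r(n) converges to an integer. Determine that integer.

The characteristic equation is r^2 - 6r + 8 = 0, which factors as (r - 4)(r - 2) = 0.
So the roots are 4 and 2. Since |4| > |2| and the coefficient of 4^n is non-zero, the ratio tends to 4.

4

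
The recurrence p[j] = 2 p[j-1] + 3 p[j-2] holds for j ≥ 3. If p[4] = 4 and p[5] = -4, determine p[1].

Rearranging, p[j-2] = (p[j] - 2 p[j-1]) / 3.
p[3] = (-4 - 2·4) / 3 = -12/3 = -4
p[2] = (4 - 2·(-4)) / 3 = 12/3 = 4
p[1] = (-4 - 2·4) / 3 = -12/3 = -4

-4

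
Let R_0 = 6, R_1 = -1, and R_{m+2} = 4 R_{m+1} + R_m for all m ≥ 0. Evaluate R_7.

R_2 = 4·(-1) + 6 = 2
R_3 = 4·2 + (-1) = 7
R_4 = 4·7 + 2 = 30
R_5 = 4·30 + 7 = 127
R_6 = 4·127 + 30 = 538
R_7 = 4·538 + 127 = 2279

2279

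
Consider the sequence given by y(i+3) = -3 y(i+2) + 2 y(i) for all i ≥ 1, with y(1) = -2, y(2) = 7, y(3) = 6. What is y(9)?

4824

y(4) = -3*6 + 2*(-2) = -22
y(5) = -3*(-22) + 2*7 = 80
y(6) = -3*80 + 2*6 = -228
y(7) = -3*(-228) + 2*(-22) = 640
y(8) = -3*640 + 2*80 = -1760
y(9) = -3*(-1760) + 2*(-228) = 4824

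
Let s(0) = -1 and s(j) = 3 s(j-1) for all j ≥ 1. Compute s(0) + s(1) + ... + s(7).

-3280

s(1) = 3*(-1) = -3
s(2) = 3*(-3) = -9
s(3) = 3*(-9) = -27
s(4) = 3*(-27) = -81
s(5) = 3*(-81) = -243
s(6) = 3*(-243) = -729
s(7) = 3*(-729) = -2187
Sum = (-1) + (-3) + (-9) + (-27) + (-81) + (-243) + (-729) + (-2187) = -3280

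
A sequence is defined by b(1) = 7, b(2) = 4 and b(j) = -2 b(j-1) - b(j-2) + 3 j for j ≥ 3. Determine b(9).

-45

b(3) = -2·4 - 7 + 9 = -6
b(4) = -2·(-6) - 4 + 12 = 20
b(5) = -2·20 - (-6) + 15 = -19
b(6) = -2·(-19) - 20 + 18 = 36
b(7) = -2·36 - (-19) + 21 = -32
b(8) = -2·(-32) - 36 + 24 = 52
b(9) = -2·52 - (-32) + 27 = -45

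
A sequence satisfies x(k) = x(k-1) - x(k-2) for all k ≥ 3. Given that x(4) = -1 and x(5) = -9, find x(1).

1

Rearranging, x(k-2) = -(x(k) - x(k-1)).
x(3) = -(-9 - (-1)) = 8
x(2) = -(-1 - 8) = 9
x(1) = -(8 - 9) = 1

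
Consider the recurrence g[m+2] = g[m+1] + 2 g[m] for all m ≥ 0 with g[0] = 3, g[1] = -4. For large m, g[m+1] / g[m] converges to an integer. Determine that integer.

2

The characteristic equation is r^2 - r - 2 = 0, which factors as (r - 2)(r + 1) = 0.
So the roots are 2 and -1. Since |2| > |-1| and the coefficient of 2^m is non-zero, the ratio tends to 2.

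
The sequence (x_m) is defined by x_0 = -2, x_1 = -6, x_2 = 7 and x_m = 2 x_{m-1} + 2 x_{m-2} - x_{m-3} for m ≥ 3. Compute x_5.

57

x_3 = 2·7 + 2·(-6) - (-2) = 4
x_4 = 2·4 + 2·7 - (-6) = 28
x_5 = 2·28 + 2·4 - 7 = 57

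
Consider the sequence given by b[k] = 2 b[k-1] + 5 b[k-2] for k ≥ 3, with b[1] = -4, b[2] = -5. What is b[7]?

b[3] = 2(-5) + 5(-4) = -30
b[4] = 2(-30) + 5(-5) = -85
b[5] = 2(-85) + 5(-30) = -320
b[6] = 2(-320) + 5(-85) = -1065
b[7] = 2(-1065) + 5(-320) = -3730

-3730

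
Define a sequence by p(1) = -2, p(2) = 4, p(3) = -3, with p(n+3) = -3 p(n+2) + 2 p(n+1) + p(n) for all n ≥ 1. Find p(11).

-86673

p(4) = -3*(-3) + 2*4 + (-2) = 15
p(5) = -3*15 + 2*(-3) + 4 = -47
p(6) = -3*(-47) + 2*15 + (-3) = 168
p(7) = -3*168 + 2*(-47) + 15 = -583
p(8) = -3*(-583) + 2*168 + (-47) = 2038
p(9) = -3*2038 + 2*(-583) + 168 = -7112
p(10) = -3*(-7112) + 2*2038 + (-583) = 24829
p(11) = -3*24829 + 2*(-7112) + 2038 = -86673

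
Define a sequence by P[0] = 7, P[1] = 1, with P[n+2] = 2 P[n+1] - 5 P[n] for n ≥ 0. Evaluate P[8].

P[2] = 2(1) - 5(7) = -33
P[3] = 2(-33) - 5(1) = -71
P[4] = 2(-71) - 5(-33) = 23
P[5] = 2(23) - 5(-71) = 401
P[6] = 2(401) - 5(23) = 687
P[7] = 2(687) - 5(401) = -631
P[8] = 2(-631) - 5(687) = -4697

-4697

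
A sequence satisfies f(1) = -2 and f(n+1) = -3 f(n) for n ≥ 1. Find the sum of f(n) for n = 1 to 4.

f(2) = -3*(-2) = 6
f(3) = -3*6 = -18
f(4) = -3*(-18) = 54
Sum = (-2) + 6 + (-18) + 54 = 40

40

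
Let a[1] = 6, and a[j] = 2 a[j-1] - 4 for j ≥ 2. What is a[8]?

260

a[2] = 2*6 - 4 = 8
a[3] = 2*8 - 4 = 12
a[4] = 2*12 - 4 = 20
a[5] = 2*20 - 4 = 36
a[6] = 2*36 - 4 = 68
a[7] = 2*68 - 4 = 132
a[8] = 2*132 - 4 = 260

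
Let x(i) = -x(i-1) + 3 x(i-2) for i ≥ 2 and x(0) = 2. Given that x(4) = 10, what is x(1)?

Let x(1) = v.
x(2) = 6 - v
x(3) = -6 + 4v
x(4) = 24 - 7v
So 24 - 7v = 10, giving v = 2.

2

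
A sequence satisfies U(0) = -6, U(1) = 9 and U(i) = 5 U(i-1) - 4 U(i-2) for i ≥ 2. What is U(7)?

81909

U(2) = 5·9 - 4·(-6) = 69
U(3) = 5·69 - 4·9 = 309
U(4) = 5·309 - 4·69 = 1269
U(5) = 5·1269 - 4·309 = 5109
U(6) = 5·5109 - 4·1269 = 20469
U(7) = 5·20469 - 4·5109 = 81909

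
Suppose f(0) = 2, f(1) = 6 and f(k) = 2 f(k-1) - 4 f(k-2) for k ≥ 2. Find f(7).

f(2) = 2(6) - 4(2) = 4
f(3) = 2(4) - 4(6) = -16
f(4) = 2(-16) - 4(4) = -48
f(5) = 2(-48) - 4(-16) = -32
f(6) = 2(-32) - 4(-48) = 128
f(7) = 2(128) - 4(-32) = 384

384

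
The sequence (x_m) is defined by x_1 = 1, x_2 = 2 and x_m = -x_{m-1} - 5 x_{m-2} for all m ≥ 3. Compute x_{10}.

-1963

x_3 = -2 - 5(1) = -7
x_4 = -(-7) - 5(2) = -3
x_5 = -(-3) - 5(-7) = 38
x_6 = -38 - 5(-3) = -23
x_7 = -(-23) - 5(38) = -167
x_8 = -(-167) - 5(-23) = 282
x_9 = -282 - 5(-167) = 553
x_{10} = -553 - 5(282) = -1963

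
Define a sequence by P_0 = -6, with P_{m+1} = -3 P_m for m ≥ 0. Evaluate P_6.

P_1 = -3·(-6) = 18
P_2 = -3·18 = -54
P_3 = -3·(-54) = 162
P_4 = -3·162 = -486
P_5 = -3·(-486) = 1458
P_6 = -3·1458 = -4374

-4374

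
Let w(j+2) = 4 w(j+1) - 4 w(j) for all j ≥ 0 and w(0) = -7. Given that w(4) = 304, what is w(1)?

Let w(1) = y.
w(2) = 28 + 4y
w(3) = 112 + 12y
w(4) = 336 + 32y
So 336 + 32y = 304, giving y = -1.

-1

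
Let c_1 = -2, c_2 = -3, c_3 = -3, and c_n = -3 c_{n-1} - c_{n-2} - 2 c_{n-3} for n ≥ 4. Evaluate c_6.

c_4 = -3*(-3) - (-3) - 2*(-2) = 16
c_5 = -3*16 - (-3) - 2*(-3) = -39
c_6 = -3*(-39) - 16 - 2*(-3) = 107

107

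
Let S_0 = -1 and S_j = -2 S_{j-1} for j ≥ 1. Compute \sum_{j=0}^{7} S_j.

S_1 = -2·(-1) = 2
S_2 = -2·2 = -4
S_3 = -2·(-4) = 8
S_4 = -2·8 = -16
S_5 = -2·(-16) = 32
S_6 = -2·32 = -64
S_7 = -2·(-64) = 128
Sum = (-1) + 2 + (-4) + 8 + (-16) + 32 + (-64) + 128 = 85

85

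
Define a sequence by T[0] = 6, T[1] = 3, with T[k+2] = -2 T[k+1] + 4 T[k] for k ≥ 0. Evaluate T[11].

T[2] = -2*3 + 4*6 = 18
T[3] = -2*18 + 4*3 = -24
T[4] = -2*(-24) + 4*18 = 120
T[5] = -2*120 + 4*(-24) = -336
T[6] = -2*(-336) + 4*120 = 1152
T[7] = -2*1152 + 4*(-336) = -3648
T[8] = -2*(-3648) + 4*1152 = 11904
T[9] = -2*11904 + 4*(-3648) = -38400
T[10] = -2*(-38400) + 4*11904 = 124416
T[11] = -2*124416 + 4*(-38400) = -402432

-402432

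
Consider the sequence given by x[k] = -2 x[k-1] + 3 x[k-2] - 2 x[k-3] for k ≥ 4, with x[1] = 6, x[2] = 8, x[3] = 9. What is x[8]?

-782

x[4] = -2(9) + 3(8) - 2(6) = -6
x[5] = -2(-6) + 3(9) - 2(8) = 23
x[6] = -2(23) + 3(-6) - 2(9) = -82
x[7] = -2(-82) + 3(23) - 2(-6) = 245
x[8] = -2(245) + 3(-82) - 2(23) = -782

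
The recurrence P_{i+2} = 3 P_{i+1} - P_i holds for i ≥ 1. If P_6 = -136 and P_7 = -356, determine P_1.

Rearranging, P_{i-2} = -(P_i - 3 P_{i-1}).
P_5 = -(-356 - 3(-136)) = -52
P_4 = -(-136 - 3(-52)) = -20
P_3 = -(-52 - 3(-20)) = -8
P_2 = -(-20 - 3(-8)) = -4
P_1 = -(-8 - 3(-4)) = -4

-4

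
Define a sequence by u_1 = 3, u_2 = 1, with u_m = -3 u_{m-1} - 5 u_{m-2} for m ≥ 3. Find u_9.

918

u_3 = -3·1 - 5·3 = -18
u_4 = -3·(-18) - 5·1 = 49
u_5 = -3·49 - 5·(-18) = -57
u_6 = -3·(-57) - 5·49 = -74
u_7 = -3·(-74) - 5·(-57) = 507
u_8 = -3·507 - 5·(-74) = -1151
u_9 = -3·(-1151) - 5·507 = 918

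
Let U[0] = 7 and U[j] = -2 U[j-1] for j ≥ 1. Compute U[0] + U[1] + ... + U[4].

U[1] = -2*7 = -14
U[2] = -2*(-14) = 28
U[3] = -2*28 = -56
U[4] = -2*(-56) = 112
Sum = 7 + (-14) + 28 + (-56) + 112 = 77

77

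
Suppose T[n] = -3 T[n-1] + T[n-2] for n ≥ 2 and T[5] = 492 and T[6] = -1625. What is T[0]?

-5

Rearranging, T[n-2] = T[n] + 3 T[n-1].
T[4] = -1625 + 3(492) = -149
T[3] = 492 + 3(-149) = 45
T[2] = -149 + 3(45) = -14
T[1] = 45 + 3(-14) = 3
T[0] = -14 + 3(3) = -5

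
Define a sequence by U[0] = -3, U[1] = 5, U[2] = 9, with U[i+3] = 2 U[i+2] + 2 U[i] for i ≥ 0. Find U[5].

U[3] = 2*9 + 2*(-3) = 12
U[4] = 2*12 + 2*5 = 34
U[5] = 2*34 + 2*9 = 86

86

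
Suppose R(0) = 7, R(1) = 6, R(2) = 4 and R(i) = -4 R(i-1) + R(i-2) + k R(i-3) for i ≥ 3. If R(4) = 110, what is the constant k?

R(3) = -10 + 7k
R(4) = 44 - 22k
So 44 - 22k = 110, giving k = -3.

-3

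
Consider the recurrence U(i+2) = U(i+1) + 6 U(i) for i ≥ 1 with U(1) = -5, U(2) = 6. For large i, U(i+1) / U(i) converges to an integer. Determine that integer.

3

The characteristic equation is r^2 - r - 6 = 0, which factors as (r - 3)(r + 2) = 0.
So the roots are 3 and -2. Since |3| > |-2| and the coefficient of 3^i is non-zero, the ratio tends to 3.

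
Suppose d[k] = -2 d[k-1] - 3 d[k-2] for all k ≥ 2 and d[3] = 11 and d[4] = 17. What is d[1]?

5

Rearranging, d[k-2] = (d[k] + 2 d[k-1]) / -3.
d[2] = (17 + 2*11) / -3 = 39/-3 = -13
d[1] = (11 + 2*(-13)) / -3 = -15/-3 = 5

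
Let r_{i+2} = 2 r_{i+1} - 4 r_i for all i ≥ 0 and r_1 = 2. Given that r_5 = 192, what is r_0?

Let r_0 = z.
r_2 = 4 - 4z
r_3 = -8z
r_4 = -16
r_5 = -32 + 32z
So -32 + 32z = 192, giving z = 7.

7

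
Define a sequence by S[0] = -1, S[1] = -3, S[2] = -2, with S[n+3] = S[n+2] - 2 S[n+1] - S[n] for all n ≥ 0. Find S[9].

116

S[3] = (-2) - 2(-3) - (-1) = 5
S[4] = 5 - 2(-2) - (-3) = 12
S[5] = 12 - 2(5) - (-2) = 4
S[6] = 4 - 2(12) - 5 = -25
S[7] = (-25) - 2(4) - 12 = -45
S[8] = (-45) - 2(-25) - 4 = 1
S[9] = 1 - 2(-45) - (-25) = 116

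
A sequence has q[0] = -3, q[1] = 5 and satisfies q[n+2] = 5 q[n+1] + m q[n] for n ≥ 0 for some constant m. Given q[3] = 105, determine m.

2

q[2] = 25 - 3m
q[3] = 125 - 10m
So 125 - 10m = 105, giving m = 2.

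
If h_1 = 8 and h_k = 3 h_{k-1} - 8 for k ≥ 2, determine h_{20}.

The fixed point is -8/(1 - 3) = 4, so h_k - 4 = 3(h_{k-1} - 4).
Hence h_k = 4·3^{k-1} + 4.
h_{20} = 4·3^{19} + 4 = 4·1162261467 + 4 = 4649045872.

4649045872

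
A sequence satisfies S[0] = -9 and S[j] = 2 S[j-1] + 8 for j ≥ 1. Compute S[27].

-134217736

The fixed point is 8/(1 - 2) = -8, so S[j] + 8 = 2(S[j-1] + 8).
Hence S[j] = -1·2^j - 8.
S[27] = -1·2^{27} - 8 = -1·134217728 - 8 = -134217736.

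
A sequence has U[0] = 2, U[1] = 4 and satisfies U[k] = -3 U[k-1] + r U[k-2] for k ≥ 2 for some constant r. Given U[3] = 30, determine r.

3

U[2] = -12 + 2r
U[3] = 36 - 2r
So 36 - 2r = 30, giving r = 3.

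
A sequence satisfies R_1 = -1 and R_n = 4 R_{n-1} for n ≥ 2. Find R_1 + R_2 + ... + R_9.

R_2 = 4*(-1) = -4
R_3 = 4*(-4) = -16
R_4 = 4*(-16) = -64
R_5 = 4*(-64) = -256
R_6 = 4*(-256) = -1024
R_7 = 4*(-1024) = -4096
R_8 = 4*(-4096) = -16384
R_9 = 4*(-16384) = -65536
Sum = (-1) + (-4) + (-16) + (-64) + (-256) + (-1024) + (-4096) + (-16384) + (-65536) = -87381

-87381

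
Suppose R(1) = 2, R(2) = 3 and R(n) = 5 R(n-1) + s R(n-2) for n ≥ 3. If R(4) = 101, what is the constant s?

R(3) = 15 + 2s
R(4) = 75 + 13s
So 75 + 13s = 101, giving s = 2.

2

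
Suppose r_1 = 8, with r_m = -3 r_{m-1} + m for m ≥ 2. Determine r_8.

-16537

r_2 = -3(8) + 2 = -22
r_3 = -3(-22) + 3 = 69
r_4 = -3(69) + 4 = -203
r_5 = -3(-203) + 5 = 614
r_6 = -3(614) + 6 = -1836
r_7 = -3(-1836) + 7 = 5515
r_8 = -3(5515) + 8 = -16537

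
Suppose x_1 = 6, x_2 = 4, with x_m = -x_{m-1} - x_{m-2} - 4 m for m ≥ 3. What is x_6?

-26

x_3 = -4 - 6 - 12 = -22
x_4 = -(-22) - 4 - 16 = 2
x_5 = -2 - (-22) - 20 = 0
x_6 = -0 - 2 - 24 = -26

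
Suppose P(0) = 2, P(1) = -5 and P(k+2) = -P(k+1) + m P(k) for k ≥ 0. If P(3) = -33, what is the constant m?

P(2) = 5 + 2m
P(3) = -5 - 7m
So -5 - 7m = -33, giving m = 4.

4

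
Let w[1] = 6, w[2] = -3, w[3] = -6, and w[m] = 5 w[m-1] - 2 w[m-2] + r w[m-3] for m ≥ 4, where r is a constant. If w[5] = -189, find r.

-3

w[4] = -24 + 6r
w[5] = -108 + 27r
So -108 + 27r = -189, giving r = -3.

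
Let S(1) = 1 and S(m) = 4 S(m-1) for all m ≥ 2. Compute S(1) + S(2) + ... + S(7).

S(2) = 4*1 = 4
S(3) = 4*4 = 16
S(4) = 4*16 = 64
S(5) = 4*64 = 256
S(6) = 4*256 = 1024
S(7) = 4*1024 = 4096
Sum = 1 + 4 + 16 + 64 + 256 + 1024 + 4096 = 5461

5461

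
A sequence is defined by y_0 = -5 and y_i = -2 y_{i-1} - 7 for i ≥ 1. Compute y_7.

y_1 = -2·(-5) - 7 = 3
y_2 = -2·3 - 7 = -13
y_3 = -2·(-13) - 7 = 19
y_4 = -2·19 - 7 = -45
y_5 = -2·(-45) - 7 = 83
y_6 = -2·83 - 7 = -173
y_7 = -2·(-173) - 7 = 339

339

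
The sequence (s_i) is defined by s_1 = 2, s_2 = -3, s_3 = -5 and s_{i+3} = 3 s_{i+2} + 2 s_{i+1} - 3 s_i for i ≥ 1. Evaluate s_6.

-285

s_4 = 3*(-5) + 2*(-3) - 3*2 = -27
s_5 = 3*(-27) + 2*(-5) - 3*(-3) = -82
s_6 = 3*(-82) + 2*(-27) - 3*(-5) = -285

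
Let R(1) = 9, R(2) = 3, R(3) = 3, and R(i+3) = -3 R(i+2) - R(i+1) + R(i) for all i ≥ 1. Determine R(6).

-21

R(4) = -3*3 - 3 + 9 = -3
R(5) = -3*(-3) - 3 + 3 = 9
R(6) = -3*9 - (-3) + 3 = -21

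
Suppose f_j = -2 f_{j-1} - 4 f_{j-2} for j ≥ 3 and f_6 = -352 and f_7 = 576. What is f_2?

Rearranging, f_{j-2} = (f_j + 2 f_{j-1}) / -4.
f_5 = (576 + 2*(-352)) / -4 = -128/-4 = 32
f_4 = (-352 + 2*32) / -4 = -288/-4 = 72
f_3 = (32 + 2*72) / -4 = 176/-4 = -44
f_2 = (72 + 2*(-44)) / -4 = -16/-4 = 4

4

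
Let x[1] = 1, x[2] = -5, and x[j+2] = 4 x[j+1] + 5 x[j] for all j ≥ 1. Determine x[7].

x[3] = 4(-5) + 5(1) = -15
x[4] = 4(-15) + 5(-5) = -85
x[5] = 4(-85) + 5(-15) = -415
x[6] = 4(-415) + 5(-85) = -2085
x[7] = 4(-2085) + 5(-415) = -10415

-10415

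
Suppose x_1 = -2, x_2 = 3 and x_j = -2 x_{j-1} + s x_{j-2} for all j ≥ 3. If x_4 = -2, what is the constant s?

-2

x_3 = -6 - 2s
x_4 = 12 + 7s
So 12 + 7s = -2, giving s = -2.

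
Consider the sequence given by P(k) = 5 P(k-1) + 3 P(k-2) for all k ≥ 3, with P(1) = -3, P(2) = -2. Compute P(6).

P(3) = 5·(-2) + 3·(-3) = -19
P(4) = 5·(-19) + 3·(-2) = -101
P(5) = 5·(-101) + 3·(-19) = -562
P(6) = 5·(-562) + 3·(-101) = -3113

-3113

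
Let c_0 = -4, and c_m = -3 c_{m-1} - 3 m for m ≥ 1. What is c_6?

c_1 = -3*(-4) - 3 = 9
c_2 = -3*9 - 6 = -33
c_3 = -3*(-33) - 9 = 90
c_4 = -3*90 - 12 = -282
c_5 = -3*(-282) - 15 = 831
c_6 = -3*831 - 18 = -2511

-2511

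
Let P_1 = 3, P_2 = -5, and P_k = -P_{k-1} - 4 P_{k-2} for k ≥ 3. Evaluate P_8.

331

P_3 = -(-5) - 4(3) = -7
P_4 = -(-7) - 4(-5) = 27
P_5 = -27 - 4(-7) = 1
P_6 = -1 - 4(27) = -109
P_7 = -(-109) - 4(1) = 105
P_8 = -105 - 4(-109) = 331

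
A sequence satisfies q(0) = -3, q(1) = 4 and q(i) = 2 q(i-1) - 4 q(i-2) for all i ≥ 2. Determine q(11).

-10240

q(2) = 2(4) - 4(-3) = 20
q(3) = 2(20) - 4(4) = 24
q(4) = 2(24) - 4(20) = -32
q(5) = 2(-32) - 4(24) = -160
q(6) = 2(-160) - 4(-32) = -192
q(7) = 2(-192) - 4(-160) = 256
q(8) = 2(256) - 4(-192) = 1280
q(9) = 2(1280) - 4(256) = 1536
q(10) = 2(1536) - 4(1280) = -2048
q(11) = 2(-2048) - 4(1536) = -10240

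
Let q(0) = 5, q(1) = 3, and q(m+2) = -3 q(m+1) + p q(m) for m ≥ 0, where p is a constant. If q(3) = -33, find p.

q(2) = -9 + 5p
q(3) = 27 - 12p
So 27 - 12p = -33, giving p = 5.

5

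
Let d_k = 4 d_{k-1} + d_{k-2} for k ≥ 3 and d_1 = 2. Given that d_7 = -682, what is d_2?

Let d_2 = z.
d_3 = 2 + 4z
d_4 = 8 + 17z
d_5 = 34 + 72z
d_6 = 144 + 305z
d_7 = 610 + 1292z
So 610 + 1292z = -682, giving z = -1.

-1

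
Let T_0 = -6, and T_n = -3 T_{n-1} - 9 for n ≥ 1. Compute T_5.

T_1 = -3(-6) - 9 = 9
T_2 = -3(9) - 9 = -36
T_3 = -3(-36) - 9 = 99
T_4 = -3(99) - 9 = -306
T_5 = -3(-306) - 9 = 909

909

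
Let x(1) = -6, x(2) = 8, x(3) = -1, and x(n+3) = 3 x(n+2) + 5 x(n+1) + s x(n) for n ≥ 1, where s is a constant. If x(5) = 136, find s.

x(4) = 37 - 6s
x(5) = 106 - 10s
So 106 - 10s = 136, giving s = -3.

-3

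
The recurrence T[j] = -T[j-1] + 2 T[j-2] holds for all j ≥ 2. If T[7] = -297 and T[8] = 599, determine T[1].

-3

Rearranging, T[j-2] = (T[j] + T[j-1]) / 2.
T[6] = (599 + (-297)) / 2 = 302/2 = 151
T[5] = (-297 + 151) / 2 = -146/2 = -73
T[4] = (151 + (-73)) / 2 = 78/2 = 39
T[3] = (-73 + 39) / 2 = -34/2 = -17
T[2] = (39 + (-17)) / 2 = 22/2 = 11
T[1] = (-17 + 11) / 2 = -6/2 = -3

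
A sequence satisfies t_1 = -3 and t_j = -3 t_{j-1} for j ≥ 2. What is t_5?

-243

t_2 = -3(-3) = 9
t_3 = -3(9) = -27
t_4 = -3(-27) = 81
t_5 = -3(81) = -243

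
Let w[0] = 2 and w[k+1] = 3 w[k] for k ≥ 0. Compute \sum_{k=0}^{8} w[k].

19682

w[1] = 3*2 = 6
w[2] = 3*6 = 18
w[3] = 3*18 = 54
w[4] = 3*54 = 162
w[5] = 3*162 = 486
w[6] = 3*486 = 1458
w[7] = 3*1458 = 4374
w[8] = 3*4374 = 13122
Sum = 2 + 6 + 18 + 54 + 162 + 486 + 1458 + 4374 + 13122 = 19682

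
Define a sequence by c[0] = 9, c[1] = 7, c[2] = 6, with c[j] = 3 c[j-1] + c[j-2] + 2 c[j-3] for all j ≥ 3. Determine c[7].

c[3] = 3(6) + 7 + 2(9) = 43
c[4] = 3(43) + 6 + 2(7) = 149
c[5] = 3(149) + 43 + 2(6) = 502
c[6] = 3(502) + 149 + 2(43) = 1741
c[7] = 3(1741) + 502 + 2(149) = 6023

6023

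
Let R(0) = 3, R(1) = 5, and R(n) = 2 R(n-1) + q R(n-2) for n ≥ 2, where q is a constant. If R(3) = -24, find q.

R(2) = 10 + 3q
R(3) = 20 + 11q
So 20 + 11q = -24, giving q = -4.

-4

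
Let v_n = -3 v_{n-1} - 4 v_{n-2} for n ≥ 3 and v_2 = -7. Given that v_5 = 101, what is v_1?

-4

Let v_1 = y.
v_3 = 21 - 4y
v_4 = -35 + 12y
v_5 = 21 - 20y
So 21 - 20y = 101, giving y = -4.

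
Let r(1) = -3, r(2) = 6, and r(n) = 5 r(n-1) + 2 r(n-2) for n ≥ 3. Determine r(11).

17022804

r(3) = 5(6) + 2(-3) = 24
r(4) = 5(24) + 2(6) = 132
r(5) = 5(132) + 2(24) = 708
r(6) = 5(708) + 2(132) = 3804
r(7) = 5(3804) + 2(708) = 20436
r(8) = 5(20436) + 2(3804) = 109788
r(9) = 5(109788) + 2(20436) = 589812
r(10) = 5(589812) + 2(109788) = 3168636
r(11) = 5(3168636) + 2(589812) = 17022804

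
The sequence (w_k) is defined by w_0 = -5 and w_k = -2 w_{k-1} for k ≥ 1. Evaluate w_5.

w_1 = -2(-5) = 10
w_2 = -2(10) = -20
w_3 = -2(-20) = 40
w_4 = -2(40) = -80
w_5 = -2(-80) = 160

160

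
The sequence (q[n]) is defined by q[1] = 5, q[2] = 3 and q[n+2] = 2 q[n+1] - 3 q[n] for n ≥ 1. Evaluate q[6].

27

q[3] = 2*3 - 3*5 = -9
q[4] = 2*(-9) - 3*3 = -27
q[5] = 2*(-27) - 3*(-9) = -27
q[6] = 2*(-27) - 3*(-27) = 27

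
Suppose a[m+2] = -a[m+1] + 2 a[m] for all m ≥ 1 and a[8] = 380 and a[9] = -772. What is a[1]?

Rearranging, a[m-2] = (a[m] + a[m-1]) / 2.
a[7] = (-772 + 380) / 2 = -392/2 = -196
a[6] = (380 + (-196)) / 2 = 184/2 = 92
a[5] = (-196 + 92) / 2 = -104/2 = -52
a[4] = (92 + (-52)) / 2 = 40/2 = 20
a[3] = (-52 + 20) / 2 = -32/2 = -16
a[2] = (20 + (-16)) / 2 = 4/2 = 2
a[1] = (-16 + 2) / 2 = -14/2 = -7

-7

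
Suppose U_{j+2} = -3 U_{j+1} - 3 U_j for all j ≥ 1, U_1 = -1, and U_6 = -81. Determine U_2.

Let U_2 = z.
U_3 = 3 - 3z
U_4 = -9 + 6z
U_5 = 18 - 9z
U_6 = -27 + 9z
So -27 + 9z = -81, giving z = -6.

-6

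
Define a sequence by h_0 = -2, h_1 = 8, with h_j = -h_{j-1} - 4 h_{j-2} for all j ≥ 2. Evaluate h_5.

h_2 = -8 - 4*(-2) = 0
h_3 = -0 - 4*8 = -32
h_4 = -(-32) - 4*0 = 32
h_5 = -32 - 4*(-32) = 96

96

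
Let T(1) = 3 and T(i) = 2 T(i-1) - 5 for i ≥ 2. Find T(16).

-65531

The fixed point is -5/(1 - 2) = 5, so T(i) - 5 = 2(T(i-1) - 5).
Hence T(i) = -2·2^{i-1} + 5.
T(16) = -2·2^{15} + 5 = -2·32768 + 5 = -65531.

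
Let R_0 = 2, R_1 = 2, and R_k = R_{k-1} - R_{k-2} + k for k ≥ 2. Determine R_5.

7

R_2 = 2 - 2 + 2 = 2
R_3 = 2 - 2 + 3 = 3
R_4 = 3 - 2 + 4 = 5
R_5 = 5 - 3 + 5 = 7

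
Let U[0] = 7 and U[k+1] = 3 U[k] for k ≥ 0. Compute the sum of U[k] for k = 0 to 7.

U[1] = 3·7 = 21
U[2] = 3·21 = 63
U[3] = 3·63 = 189
U[4] = 3·189 = 567
U[5] = 3·567 = 1701
U[6] = 3·1701 = 5103
U[7] = 3·5103 = 15309
Sum = 7 + 21 + 63 + 189 + 567 + 1701 + 5103 + 15309 = 22960

22960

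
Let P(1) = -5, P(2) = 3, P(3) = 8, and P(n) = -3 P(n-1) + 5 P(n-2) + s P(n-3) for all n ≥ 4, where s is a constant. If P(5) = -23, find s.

P(4) = -9 - 5s
P(5) = 67 + 18s
So 67 + 18s = -23, giving s = -5.

-5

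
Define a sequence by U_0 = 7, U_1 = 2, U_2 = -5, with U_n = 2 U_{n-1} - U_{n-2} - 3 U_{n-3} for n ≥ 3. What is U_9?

1371

U_3 = 2·(-5) - 2 - 3·7 = -33
U_4 = 2·(-33) - (-5) - 3·2 = -67
U_5 = 2·(-67) - (-33) - 3·(-5) = -86
U_6 = 2·(-86) - (-67) - 3·(-33) = -6
U_7 = 2·(-6) - (-86) - 3·(-67) = 275
U_8 = 2·275 - (-6) - 3·(-86) = 814
U_9 = 2·814 - 275 - 3·(-6) = 1371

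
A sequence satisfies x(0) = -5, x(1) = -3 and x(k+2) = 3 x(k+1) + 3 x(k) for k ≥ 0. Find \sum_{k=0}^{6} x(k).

x(2) = 3*(-3) + 3*(-5) = -24
x(3) = 3*(-24) + 3*(-3) = -81
x(4) = 3*(-81) + 3*(-24) = -315
x(5) = 3*(-315) + 3*(-81) = -1188
x(6) = 3*(-1188) + 3*(-315) = -4509
Sum = (-5) + (-3) + (-24) + (-81) + (-315) + (-1188) + (-4509) = -6125

-6125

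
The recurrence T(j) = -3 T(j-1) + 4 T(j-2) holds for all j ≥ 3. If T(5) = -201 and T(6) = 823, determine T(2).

Rearranging, T(j-2) = (T(j) + 3 T(j-1)) / 4.
T(4) = (823 + 3·(-201)) / 4 = 220/4 = 55
T(3) = (-201 + 3·55) / 4 = -36/4 = -9
T(2) = (55 + 3·(-9)) / 4 = 28/4 = 7

7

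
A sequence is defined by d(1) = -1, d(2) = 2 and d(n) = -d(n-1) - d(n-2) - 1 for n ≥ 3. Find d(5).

2

d(3) = -2 - (-1) - 1 = -2
d(4) = -(-2) - 2 - 1 = -1
d(5) = -(-1) - (-2) - 1 = 2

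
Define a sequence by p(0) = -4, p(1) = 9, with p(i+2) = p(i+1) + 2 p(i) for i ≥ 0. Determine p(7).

219

p(2) = 9 + 2·(-4) = 1
p(3) = 1 + 2·9 = 19
p(4) = 19 + 2·1 = 21
p(5) = 21 + 2·19 = 59
p(6) = 59 + 2·21 = 101
p(7) = 101 + 2·59 = 219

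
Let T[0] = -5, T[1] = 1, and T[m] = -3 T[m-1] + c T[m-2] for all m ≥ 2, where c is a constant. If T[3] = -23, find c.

T[2] = -3 - 5c
T[3] = 9 + 16c
So 9 + 16c = -23, giving c = -2.

-2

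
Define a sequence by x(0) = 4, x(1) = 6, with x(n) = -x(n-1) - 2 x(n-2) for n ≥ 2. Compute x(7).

x(2) = -6 - 2·4 = -14
x(3) = -(-14) - 2·6 = 2
x(4) = -2 - 2·(-14) = 26
x(5) = -26 - 2·2 = -30
x(6) = -(-30) - 2·26 = -22
x(7) = -(-22) - 2·(-30) = 82

82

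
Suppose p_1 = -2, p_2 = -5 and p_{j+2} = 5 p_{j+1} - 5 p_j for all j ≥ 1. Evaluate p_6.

-625

p_3 = 5*(-5) - 5*(-2) = -15
p_4 = 5*(-15) - 5*(-5) = -50
p_5 = 5*(-50) - 5*(-15) = -175
p_6 = 5*(-175) - 5*(-50) = -625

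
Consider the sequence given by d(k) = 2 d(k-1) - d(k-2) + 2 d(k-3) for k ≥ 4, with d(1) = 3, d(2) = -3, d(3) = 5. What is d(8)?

d(4) = 2·5 - (-3) + 2·3 = 19
d(5) = 2·19 - 5 + 2·(-3) = 27
d(6) = 2·27 - 19 + 2·5 = 45
d(7) = 2·45 - 27 + 2·19 = 101
d(8) = 2·101 - 45 + 2·27 = 211

211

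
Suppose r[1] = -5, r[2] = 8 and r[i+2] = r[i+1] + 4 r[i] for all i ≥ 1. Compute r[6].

52

r[3] = 8 + 4·(-5) = -12
r[4] = (-12) + 4·8 = 20
r[5] = 20 + 4·(-12) = -28
r[6] = (-28) + 4·20 = 52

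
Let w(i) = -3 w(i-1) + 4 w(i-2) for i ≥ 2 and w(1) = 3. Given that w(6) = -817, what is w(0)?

2

Let w(0) = y.
w(2) = -9 + 4y
w(3) = 39 - 12y
w(4) = -153 + 52y
w(5) = 615 - 204y
w(6) = -2457 + 820y
So -2457 + 820y = -817, giving y = 2.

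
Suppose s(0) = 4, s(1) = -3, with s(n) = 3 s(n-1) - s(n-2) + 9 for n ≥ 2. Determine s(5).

48

s(2) = 3·(-3) - 4 + 9 = -4
s(3) = 3·(-4) - (-3) + 9 = 0
s(4) = 3·0 - (-4) + 9 = 13
s(5) = 3·13 - 0 + 9 = 48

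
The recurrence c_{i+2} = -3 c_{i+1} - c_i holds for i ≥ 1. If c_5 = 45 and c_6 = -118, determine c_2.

-1

Rearranging, c_{i-2} = -(c_i + 3 c_{i-1}).
c_4 = -(-118 + 3*45) = -17
c_3 = -(45 + 3*(-17)) = 6
c_2 = -(-17 + 3*6) = -1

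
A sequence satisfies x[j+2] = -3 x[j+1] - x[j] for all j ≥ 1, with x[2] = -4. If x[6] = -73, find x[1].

7

Let x[1] = z.
x[3] = 12 - z
x[4] = -32 + 3z
x[5] = 84 - 8z
x[6] = -220 + 21z
So -220 + 21z = -73, giving z = 7.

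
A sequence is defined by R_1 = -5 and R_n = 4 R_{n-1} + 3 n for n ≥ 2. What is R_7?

-10931

R_2 = 4*(-5) + 6 = -14
R_3 = 4*(-14) + 9 = -47
R_4 = 4*(-47) + 12 = -176
R_5 = 4*(-176) + 15 = -689
R_6 = 4*(-689) + 18 = -2738
R_7 = 4*(-2738) + 21 = -10931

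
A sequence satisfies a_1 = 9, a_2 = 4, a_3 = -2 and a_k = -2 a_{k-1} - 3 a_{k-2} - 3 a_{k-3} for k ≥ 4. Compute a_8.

a_4 = -2*(-2) - 3*4 - 3*9 = -35
a_5 = -2*(-35) - 3*(-2) - 3*4 = 64
a_6 = -2*64 - 3*(-35) - 3*(-2) = -17
a_7 = -2*(-17) - 3*64 - 3*(-35) = -53
a_8 = -2*(-53) - 3*(-17) - 3*64 = -35

-35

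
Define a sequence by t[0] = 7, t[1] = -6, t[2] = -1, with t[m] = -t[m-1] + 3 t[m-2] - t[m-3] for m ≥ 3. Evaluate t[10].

7223

t[3] = -(-1) + 3(-6) - 7 = -24
t[4] = -(-24) + 3(-1) - (-6) = 27
t[5] = -27 + 3(-24) - (-1) = -98
t[6] = -(-98) + 3(27) - (-24) = 203
t[7] = -203 + 3(-98) - 27 = -524
t[8] = -(-524) + 3(203) - (-98) = 1231
t[9] = -1231 + 3(-524) - 203 = -3006
t[10] = -(-3006) + 3(1231) - (-524) = 7223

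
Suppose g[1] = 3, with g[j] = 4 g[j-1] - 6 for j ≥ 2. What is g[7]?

g[2] = 4*3 - 6 = 6
g[3] = 4*6 - 6 = 18
g[4] = 4*18 - 6 = 66
g[5] = 4*66 - 6 = 258
g[6] = 4*258 - 6 = 1026
g[7] = 4*1026 - 6 = 4098

4098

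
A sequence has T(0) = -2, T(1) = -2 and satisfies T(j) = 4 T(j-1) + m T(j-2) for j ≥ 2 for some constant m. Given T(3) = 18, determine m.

T(2) = -8 - 2m
T(3) = -32 - 10m
So -32 - 10m = 18, giving m = -5.

-5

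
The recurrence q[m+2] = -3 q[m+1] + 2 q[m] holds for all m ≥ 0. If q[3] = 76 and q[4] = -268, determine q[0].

Rearranging, q[m-2] = (q[m] + 3 q[m-1]) / 2.
q[2] = (-268 + 3·76) / 2 = -40/2 = -20
q[1] = (76 + 3·(-20)) / 2 = 16/2 = 8
q[0] = (-20 + 3·8) / 2 = 4/2 = 2

2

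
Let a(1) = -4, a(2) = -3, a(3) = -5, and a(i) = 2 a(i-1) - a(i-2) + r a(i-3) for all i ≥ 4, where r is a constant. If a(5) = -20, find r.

1

a(4) = -7 - 4r
a(5) = -9 - 11r
So -9 - 11r = -20, giving r = 1.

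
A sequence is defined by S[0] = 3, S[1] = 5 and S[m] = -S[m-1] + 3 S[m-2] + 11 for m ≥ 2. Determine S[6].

S[2] = -5 + 3·3 + 11 = 15
S[3] = -15 + 3·5 + 11 = 11
S[4] = -11 + 3·15 + 11 = 45
S[5] = -45 + 3·11 + 11 = -1
S[6] = -(-1) + 3·45 + 11 = 147

147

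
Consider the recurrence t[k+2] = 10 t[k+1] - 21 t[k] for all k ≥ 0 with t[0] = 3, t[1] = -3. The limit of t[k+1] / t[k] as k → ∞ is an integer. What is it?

7

The characteristic equation is r^2 - 10r + 21 = 0, which factors as (r - 7)(r - 3) = 0.
So the roots are 7 and 3. Since |7| > |3| and the coefficient of 7^k is non-zero, the ratio tends to 7.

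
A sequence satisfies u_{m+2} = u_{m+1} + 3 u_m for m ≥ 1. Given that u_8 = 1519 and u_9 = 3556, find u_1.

Rearranging, u_{m-2} = (u_m - u_{m-1}) / 3.
u_7 = (3556 - 1519) / 3 = 2037/3 = 679
u_6 = (1519 - 679) / 3 = 840/3 = 280
u_5 = (679 - 280) / 3 = 399/3 = 133
u_4 = (280 - 133) / 3 = 147/3 = 49
u_3 = (133 - 49) / 3 = 84/3 = 28
u_2 = (49 - 28) / 3 = 21/3 = 7
u_1 = (28 - 7) / 3 = 21/3 = 7

7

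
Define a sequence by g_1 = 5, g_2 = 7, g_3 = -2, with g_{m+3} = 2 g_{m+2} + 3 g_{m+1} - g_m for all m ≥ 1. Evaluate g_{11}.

g_4 = 2(-2) + 3(7) - 5 = 12
g_5 = 2(12) + 3(-2) - 7 = 11
g_6 = 2(11) + 3(12) - (-2) = 60
g_7 = 2(60) + 3(11) - 12 = 141
g_8 = 2(141) + 3(60) - 11 = 451
g_9 = 2(451) + 3(141) - 60 = 1265
g_{10} = 2(1265) + 3(451) - 141 = 3742
g_{11} = 2(3742) + 3(1265) - 451 = 10828

10828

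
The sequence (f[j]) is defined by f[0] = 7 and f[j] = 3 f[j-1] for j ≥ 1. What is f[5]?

f[1] = 3(7) = 21
f[2] = 3(21) = 63
f[3] = 3(63) = 189
f[4] = 3(189) = 567
f[5] = 3(567) = 1701

1701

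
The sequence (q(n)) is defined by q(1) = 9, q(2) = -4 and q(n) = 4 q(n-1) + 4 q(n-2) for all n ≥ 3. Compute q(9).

q(3) = 4(-4) + 4(9) = 20
q(4) = 4(20) + 4(-4) = 64
q(5) = 4(64) + 4(20) = 336
q(6) = 4(336) + 4(64) = 1600
q(7) = 4(1600) + 4(336) = 7744
q(8) = 4(7744) + 4(1600) = 37376
q(9) = 4(37376) + 4(7744) = 180480

180480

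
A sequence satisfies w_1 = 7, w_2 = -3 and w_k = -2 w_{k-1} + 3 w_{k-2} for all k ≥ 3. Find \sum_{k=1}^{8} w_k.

w_3 = -2(-3) + 3(7) = 27
w_4 = -2(27) + 3(-3) = -63
w_5 = -2(-63) + 3(27) = 207
w_6 = -2(207) + 3(-63) = -603
w_7 = -2(-603) + 3(207) = 1827
w_8 = -2(1827) + 3(-603) = -5463
Sum = 7 + (-3) + 27 + (-63) + 207 + (-603) + 1827 + (-5463) = -4064

-4064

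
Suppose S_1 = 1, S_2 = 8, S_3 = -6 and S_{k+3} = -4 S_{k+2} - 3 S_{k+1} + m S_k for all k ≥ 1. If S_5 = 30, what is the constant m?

3

S_4 = m
S_5 = 18 + 4m
So 18 + 4m = 30, giving m = 3.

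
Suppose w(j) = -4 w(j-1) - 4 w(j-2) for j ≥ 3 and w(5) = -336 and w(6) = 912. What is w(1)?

Rearranging, w(j-2) = (w(j) + 4 w(j-1)) / -4.
w(4) = (912 + 4*(-336)) / -4 = -432/-4 = 108
w(3) = (-336 + 4*108) / -4 = 96/-4 = -24
w(2) = (108 + 4*(-24)) / -4 = 12/-4 = -3
w(1) = (-24 + 4*(-3)) / -4 = -36/-4 = 9

9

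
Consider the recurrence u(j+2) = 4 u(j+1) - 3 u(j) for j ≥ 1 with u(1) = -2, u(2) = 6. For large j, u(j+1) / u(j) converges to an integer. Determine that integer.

3

The characteristic equation is r^2 - 4r + 3 = 0, which factors as (r - 3)(r - 1) = 0.
So the roots are 3 and 1. Since |3| > |1| and the coefficient of 3^j is non-zero, the ratio tends to 3.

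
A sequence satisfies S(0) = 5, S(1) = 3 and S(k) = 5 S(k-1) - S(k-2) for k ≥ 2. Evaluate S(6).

5165

S(2) = 5*3 - 5 = 10
S(3) = 5*10 - 3 = 47
S(4) = 5*47 - 10 = 225
S(5) = 5*225 - 47 = 1078
S(6) = 5*1078 - 225 = 5165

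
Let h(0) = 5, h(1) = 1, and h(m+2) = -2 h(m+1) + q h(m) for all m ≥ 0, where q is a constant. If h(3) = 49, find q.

-5

h(2) = -2 + 5q
h(3) = 4 - 9q
So 4 - 9q = 49, giving q = -5.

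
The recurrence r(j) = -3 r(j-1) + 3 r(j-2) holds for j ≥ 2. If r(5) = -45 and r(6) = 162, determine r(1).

Rearranging, r(j-2) = (r(j) + 3 r(j-1)) / 3.
r(4) = (162 + 3·(-45)) / 3 = 27/3 = 9
r(3) = (-45 + 3·9) / 3 = -18/3 = -6
r(2) = (9 + 3·(-6)) / 3 = -9/3 = -3
r(1) = (-6 + 3·(-3)) / 3 = -15/3 = -5

-5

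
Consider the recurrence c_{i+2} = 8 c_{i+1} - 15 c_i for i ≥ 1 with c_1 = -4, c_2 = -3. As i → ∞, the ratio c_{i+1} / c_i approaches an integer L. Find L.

The characteristic equation is r^2 - 8r + 15 = 0, which factors as (r - 5)(r - 3) = 0.
So the roots are 5 and 3. Since |5| > |3| and the coefficient of 5^i is non-zero, the ratio tends to 5.

5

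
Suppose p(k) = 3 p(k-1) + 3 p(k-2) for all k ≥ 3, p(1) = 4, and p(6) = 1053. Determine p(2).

3

Let p(2) = z.
p(3) = 12 + 3z
p(4) = 36 + 12z
p(5) = 144 + 45z
p(6) = 540 + 171z
So 540 + 171z = 1053, giving z = 3.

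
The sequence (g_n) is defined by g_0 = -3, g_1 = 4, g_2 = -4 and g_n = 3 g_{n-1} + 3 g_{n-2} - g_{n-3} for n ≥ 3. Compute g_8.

g_3 = 3(-4) + 3(4) - (-3) = 3
g_4 = 3(3) + 3(-4) - 4 = -7
g_5 = 3(-7) + 3(3) - (-4) = -8
g_6 = 3(-8) + 3(-7) - 3 = -48
g_7 = 3(-48) + 3(-8) - (-7) = -161
g_8 = 3(-161) + 3(-48) - (-8) = -619

-619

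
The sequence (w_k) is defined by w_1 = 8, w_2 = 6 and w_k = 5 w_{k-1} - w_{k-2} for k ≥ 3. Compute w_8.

w_3 = 5*6 - 8 = 22
w_4 = 5*22 - 6 = 104
w_5 = 5*104 - 22 = 498
w_6 = 5*498 - 104 = 2386
w_7 = 5*2386 - 498 = 11432
w_8 = 5*11432 - 2386 = 54774

54774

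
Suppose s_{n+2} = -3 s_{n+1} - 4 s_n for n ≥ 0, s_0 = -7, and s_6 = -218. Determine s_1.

Let s_1 = x.
s_2 = 28 - 3x
s_3 = -84 + 5x
s_4 = 140 - 3x
s_5 = -84 - 11x
s_6 = -308 + 45x
So -308 + 45x = -218, giving x = 2.

2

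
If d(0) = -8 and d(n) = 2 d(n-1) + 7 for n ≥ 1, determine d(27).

The fixed point is 7/(1 - 2) = -7, so d(n) + 7 = 2(d(n-1) + 7).
Hence d(n) = -1·2^n - 7.
d(27) = -1·2^{27} - 7 = -1·134217728 - 7 = -134217735.

-134217735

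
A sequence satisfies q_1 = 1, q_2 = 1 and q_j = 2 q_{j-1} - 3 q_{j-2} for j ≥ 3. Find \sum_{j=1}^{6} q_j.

q_3 = 2·1 - 3·1 = -1
q_4 = 2·(-1) - 3·1 = -5
q_5 = 2·(-5) - 3·(-1) = -7
q_6 = 2·(-7) - 3·(-5) = 1
Sum = 1 + 1 + (-1) + (-5) + (-7) + 1 = -10

-10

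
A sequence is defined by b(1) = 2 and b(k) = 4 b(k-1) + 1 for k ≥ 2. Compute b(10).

b(2) = 4*2 + 1 = 9
b(3) = 4*9 + 1 = 37
b(4) = 4*37 + 1 = 149
b(5) = 4*149 + 1 = 597
b(6) = 4*597 + 1 = 2389
b(7) = 4*2389 + 1 = 9557
b(8) = 4*9557 + 1 = 38229
b(9) = 4*38229 + 1 = 152917
b(10) = 4*152917 + 1 = 611669

611669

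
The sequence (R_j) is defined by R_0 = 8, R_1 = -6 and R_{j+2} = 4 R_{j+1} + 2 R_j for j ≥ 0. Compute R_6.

R_2 = 4·(-6) + 2·8 = -8
R_3 = 4·(-8) + 2·(-6) = -44
R_4 = 4·(-44) + 2·(-8) = -192
R_5 = 4·(-192) + 2·(-44) = -856
R_6 = 4·(-856) + 2·(-192) = -3808

-3808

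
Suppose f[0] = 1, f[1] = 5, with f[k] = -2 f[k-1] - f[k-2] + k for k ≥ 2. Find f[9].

f[2] = -2*5 - 1 + 2 = -9
f[3] = -2*(-9) - 5 + 3 = 16
f[4] = -2*16 - (-9) + 4 = -19
f[5] = -2*(-19) - 16 + 5 = 27
f[6] = -2*27 - (-19) + 6 = -29
f[7] = -2*(-29) - 27 + 7 = 38
f[8] = -2*38 - (-29) + 8 = -39
f[9] = -2*(-39) - 38 + 9 = 49

49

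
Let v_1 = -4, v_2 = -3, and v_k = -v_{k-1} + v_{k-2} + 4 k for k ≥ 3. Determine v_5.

v_3 = -(-3) + (-4) + 12 = 11
v_4 = -11 + (-3) + 16 = 2
v_5 = -2 + 11 + 20 = 29

29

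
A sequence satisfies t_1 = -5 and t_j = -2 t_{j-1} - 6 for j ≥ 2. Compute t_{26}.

The fixed point is -6/(1 + 2) = -2, so t_j + 2 = -2(t_{j-1} + 2).
Hence t_j = -3·(-2)^{j-1} - 2.
t_{26} = -3·(-2)^{25} - 2 = -3·-33554432 - 2 = 100663294.

100663294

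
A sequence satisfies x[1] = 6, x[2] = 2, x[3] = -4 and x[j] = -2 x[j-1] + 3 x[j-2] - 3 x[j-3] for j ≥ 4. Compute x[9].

-646

x[4] = -2*(-4) + 3*2 - 3*6 = -4
x[5] = -2*(-4) + 3*(-4) - 3*2 = -10
x[6] = -2*(-10) + 3*(-4) - 3*(-4) = 20
x[7] = -2*20 + 3*(-10) - 3*(-4) = -58
x[8] = -2*(-58) + 3*20 - 3*(-10) = 206
x[9] = -2*206 + 3*(-58) - 3*20 = -646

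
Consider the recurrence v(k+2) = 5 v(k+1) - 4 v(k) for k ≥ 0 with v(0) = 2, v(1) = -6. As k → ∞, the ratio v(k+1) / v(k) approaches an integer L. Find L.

4

The characteristic equation is r^2 - 5r + 4 = 0, which factors as (r - 4)(r - 1) = 0.
So the roots are 4 and 1. Since |4| > |1| and the coefficient of 4^k is non-zero, the ratio tends to 4.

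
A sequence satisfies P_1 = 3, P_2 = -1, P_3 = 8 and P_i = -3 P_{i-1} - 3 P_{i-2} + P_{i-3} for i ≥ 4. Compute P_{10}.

939

P_4 = -3·8 - 3·(-1) + 3 = -18
P_5 = -3·(-18) - 3·8 + (-1) = 29
P_6 = -3·29 - 3·(-18) + 8 = -25
P_7 = -3·(-25) - 3·29 + (-18) = -30
P_8 = -3·(-30) - 3·(-25) + 29 = 194
P_9 = -3·194 - 3·(-30) + (-25) = -517
P_{10} = -3·(-517) - 3·194 + (-30) = 939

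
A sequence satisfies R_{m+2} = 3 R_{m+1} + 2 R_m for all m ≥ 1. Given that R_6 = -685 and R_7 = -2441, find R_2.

Rearranging, R_{m-2} = (R_m - 3 R_{m-1}) / 2.
R_5 = (-2441 - 3*(-685)) / 2 = -386/2 = -193
R_4 = (-685 - 3*(-193)) / 2 = -106/2 = -53
R_3 = (-193 - 3*(-53)) / 2 = -34/2 = -17
R_2 = (-53 - 3*(-17)) / 2 = -2/2 = -1

-1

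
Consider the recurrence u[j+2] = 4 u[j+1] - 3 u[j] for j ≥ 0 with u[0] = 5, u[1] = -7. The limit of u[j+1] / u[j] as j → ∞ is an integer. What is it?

The characteristic equation is r^2 - 4r + 3 = 0, which factors as (r - 3)(r - 1) = 0.
So the roots are 3 and 1. Since |3| > |1| and the coefficient of 3^j is non-zero, the ratio tends to 3.

3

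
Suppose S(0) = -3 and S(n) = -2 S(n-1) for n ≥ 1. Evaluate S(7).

S(1) = -2(-3) = 6
S(2) = -2(6) = -12
S(3) = -2(-12) = 24
S(4) = -2(24) = -48
S(5) = -2(-48) = 96
S(6) = -2(96) = -192
S(7) = -2(-192) = 384

384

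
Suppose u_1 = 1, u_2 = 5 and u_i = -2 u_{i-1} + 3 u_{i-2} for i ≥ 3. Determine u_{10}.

u_3 = -2·5 + 3·1 = -7
u_4 = -2·(-7) + 3·5 = 29
u_5 = -2·29 + 3·(-7) = -79
u_6 = -2·(-79) + 3·29 = 245
u_7 = -2·245 + 3·(-79) = -727
u_8 = -2·(-727) + 3·245 = 2189
u_9 = -2·2189 + 3·(-727) = -6559
u_{10} = -2·(-6559) + 3·2189 = 19685

19685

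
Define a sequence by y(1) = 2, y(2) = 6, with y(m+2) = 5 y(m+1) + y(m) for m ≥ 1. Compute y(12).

y(3) = 5(6) + 2 = 32
y(4) = 5(32) + 6 = 166
y(5) = 5(166) + 32 = 862
y(6) = 5(862) + 166 = 4476
y(7) = 5(4476) + 862 = 23242
y(8) = 5(23242) + 4476 = 120686
y(9) = 5(120686) + 23242 = 626672
y(10) = 5(626672) + 120686 = 3254046
y(11) = 5(3254046) + 626672 = 16896902
y(12) = 5(16896902) + 3254046 = 87738556

87738556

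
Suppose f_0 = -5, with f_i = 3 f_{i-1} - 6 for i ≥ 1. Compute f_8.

f_1 = 3*(-5) - 6 = -21
f_2 = 3*(-21) - 6 = -69
f_3 = 3*(-69) - 6 = -213
f_4 = 3*(-213) - 6 = -645
f_5 = 3*(-645) - 6 = -1941
f_6 = 3*(-1941) - 6 = -5829
f_7 = 3*(-5829) - 6 = -17493
f_8 = 3*(-17493) - 6 = -52485

-52485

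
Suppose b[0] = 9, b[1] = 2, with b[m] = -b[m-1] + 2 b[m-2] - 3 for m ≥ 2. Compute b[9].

b[2] = -2 + 2(9) - 3 = 13
b[3] = -13 + 2(2) - 3 = -12
b[4] = -(-12) + 2(13) - 3 = 35
b[5] = -35 + 2(-12) - 3 = -62
b[6] = -(-62) + 2(35) - 3 = 129
b[7] = -129 + 2(-62) - 3 = -256
b[8] = -(-256) + 2(129) - 3 = 511
b[9] = -511 + 2(-256) - 3 = -1026

-1026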